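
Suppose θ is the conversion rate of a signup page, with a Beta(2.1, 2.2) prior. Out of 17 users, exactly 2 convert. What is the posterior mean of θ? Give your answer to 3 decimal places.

Posterior mean ≈ 0.192

The binomial likelihood is conjugate to the Beta prior: with 2 successes and 15 failures, the posterior is Beta(2.1+2, 2.2+15) = Beta(4.1, 17.2).
E[θ | data] = 4.1/(4.1+17.2) = 0.192.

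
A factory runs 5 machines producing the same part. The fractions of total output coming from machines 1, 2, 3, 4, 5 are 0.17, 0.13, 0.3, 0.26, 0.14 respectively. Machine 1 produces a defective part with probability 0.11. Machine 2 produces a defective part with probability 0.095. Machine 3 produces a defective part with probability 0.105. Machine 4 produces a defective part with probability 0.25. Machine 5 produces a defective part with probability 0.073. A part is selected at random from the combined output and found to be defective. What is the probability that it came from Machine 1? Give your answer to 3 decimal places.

Posterior probability ≈ 0.136

P(defective|M1) = 0.11; P(defective|M2) = 0.095; P(defective|M3) = 0.105; P(defective|M4) = 0.25; P(defective|M5) = 0.073.
Prior × likelihood for each source: 0.17·0.11=0.01870, 0.13·0.095=0.01235, 0.3·0.105=0.03150, 0.26·0.25=0.06500, 0.14·0.073=0.01022. Summing gives P(defective) = 0.13777.
P(Machine 1 | defective) = 0.01870 / 0.13777 = 0.136.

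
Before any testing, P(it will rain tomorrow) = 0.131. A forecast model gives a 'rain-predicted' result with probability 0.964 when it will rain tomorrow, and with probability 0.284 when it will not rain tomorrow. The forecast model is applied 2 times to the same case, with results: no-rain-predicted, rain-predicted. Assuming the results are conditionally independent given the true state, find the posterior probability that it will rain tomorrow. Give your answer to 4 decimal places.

Let H be the event that it will rain tomorrow; start with P(H) = 0.131. P('rain-predicted'|H) = 0.964, P('rain-predicted'|¬H) = 0.284.
Update on result 1 ('no-rain-predicted'): P(H) ← 0.036·0.1310 / (0.036·0.1310 + 0.716·0.8690) = 0.0047160/0.62692 = 0.0075.
Update on result 2 ('rain-predicted'): P(H) ← 0.964·0.0075 / (0.964·0.0075 + 0.284·0.9925) = 0.0072517/0.28912 = 0.0251.

Posterior P(H) ≈ 0.0251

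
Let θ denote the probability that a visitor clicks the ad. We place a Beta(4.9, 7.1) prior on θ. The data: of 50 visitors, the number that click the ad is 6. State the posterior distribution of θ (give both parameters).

Posterior: Beta(10.9, 51.1)

Observing 6 successes and 44 failures updates Beta(4.9, 7.1) by adding the success and failure counts to the two shape parameters: α = 4.9+6 = 10.9, β = 7.1+44 = 51.1.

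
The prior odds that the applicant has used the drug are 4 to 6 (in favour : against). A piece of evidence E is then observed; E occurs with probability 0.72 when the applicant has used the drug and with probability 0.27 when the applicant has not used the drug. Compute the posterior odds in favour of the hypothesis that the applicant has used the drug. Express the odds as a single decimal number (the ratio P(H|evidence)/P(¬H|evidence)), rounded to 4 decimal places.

Prior odds = 4/6 = 0.66667.
Likelihood ratio for E = 0.72/0.27 = 2.6667.
Posterior odds = prior odds × LR = 1.7778.

Posterior odds ≈ 1.7778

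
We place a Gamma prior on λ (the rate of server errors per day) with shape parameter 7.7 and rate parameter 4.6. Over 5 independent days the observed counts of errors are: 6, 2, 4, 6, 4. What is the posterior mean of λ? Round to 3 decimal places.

The Poisson likelihood adds the total count to the shape and the number of exposure periods to the rate. Here ∑xᵢ = 22 and n = 5, so shape 7.7→29.7 and rate 4.6→9.6.
E[λ | data] = 29.7/9.6 = 3.094.

Posterior mean ≈ 3.094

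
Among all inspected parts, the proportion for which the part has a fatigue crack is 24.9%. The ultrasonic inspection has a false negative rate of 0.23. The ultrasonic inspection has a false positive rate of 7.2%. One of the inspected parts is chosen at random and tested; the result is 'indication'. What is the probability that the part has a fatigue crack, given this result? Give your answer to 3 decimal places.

P(H | E) ≈ 0.780

Let H be the event that the part has a fatigue crack. P(H) = 0.249, so P(¬H) = 0.751. With E the 'indication' result, P(E|H) = 0.77 and P(E|¬H) = 0.072.
P(E) = 0.77·0.249 + 0.072·0.751 = 0.19173 + 0.054072 = 0.24580.
By Bayes' theorem, P(H|E) = 0.19173 / 0.24580 = 0.780.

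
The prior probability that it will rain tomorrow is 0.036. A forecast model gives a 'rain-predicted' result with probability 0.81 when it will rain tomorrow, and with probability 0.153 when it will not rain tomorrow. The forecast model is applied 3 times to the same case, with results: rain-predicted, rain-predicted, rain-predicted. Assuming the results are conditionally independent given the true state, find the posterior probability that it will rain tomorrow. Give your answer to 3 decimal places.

Let H be the event that it will rain tomorrow; start with P(H) = 0.036. P('rain-predicted'|H) = 0.81, P('rain-predicted'|¬H) = 0.153.
Update on result 1 ('rain-predicted'): P(H) ← 0.81·0.0360 / (0.81·0.0360 + 0.153·0.9640) = 0.029160/0.17665 = 0.1651.
Update on result 2 ('rain-predicted'): P(H) ← 0.81·0.1651 / (0.81·0.1651 + 0.153·0.8349) = 0.13371/0.26145 = 0.5114.
Update on result 3 ('rain-predicted'): P(H) ← 0.81·0.5114 / (0.81·0.5114 + 0.153·0.4886) = 0.41424/0.48899 = 0.8471.

Posterior P(H) ≈ 0.847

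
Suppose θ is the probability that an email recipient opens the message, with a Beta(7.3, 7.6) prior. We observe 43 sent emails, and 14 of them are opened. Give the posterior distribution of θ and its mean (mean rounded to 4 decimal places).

Posterior: Beta(21.3, 36.6); mean ≈ 0.3679

The binomial likelihood is conjugate to the Beta prior: with 14 successes and 29 failures, the posterior is Beta(7.3+14, 7.6+29) = Beta(21.3, 36.6).
Posterior mean = α/(α+β) = 21.3/57.9 = 0.3679.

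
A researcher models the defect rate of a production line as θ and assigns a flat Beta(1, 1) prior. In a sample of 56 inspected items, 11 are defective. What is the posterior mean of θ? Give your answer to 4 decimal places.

The binomial likelihood is conjugate to the Beta prior: with 11 successes and 45 failures, the posterior is Beta(1+11, 1+45) = Beta(12, 46).
E[θ | data] = 12/(12+46) = 0.2069.

Posterior mean ≈ 0.2069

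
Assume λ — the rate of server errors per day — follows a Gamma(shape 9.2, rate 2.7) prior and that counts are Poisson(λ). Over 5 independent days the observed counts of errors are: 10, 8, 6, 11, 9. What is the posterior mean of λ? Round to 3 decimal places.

Posterior mean ≈ 6.909

Total count ∑xᵢ = 44 over n = 5 days.
Gamma is conjugate to the Poisson likelihood: posterior is Gamma(shape = 9.2+44 = 53.2, rate = 2.7+5 = 7.7).
Posterior mean = shape/rate = 53.2/7.7 = 6.909.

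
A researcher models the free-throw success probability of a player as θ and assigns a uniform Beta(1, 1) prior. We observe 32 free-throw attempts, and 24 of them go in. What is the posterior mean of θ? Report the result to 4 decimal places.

Observing 24 successes and 8 failures updates Beta(1, 1) by adding the success and failure counts to the two shape parameters: α = 1+24 = 25, β = 1+8 = 9.
Posterior mean = α/(α+β) = 25/34 = 0.7353.

Posterior mean ≈ 0.7353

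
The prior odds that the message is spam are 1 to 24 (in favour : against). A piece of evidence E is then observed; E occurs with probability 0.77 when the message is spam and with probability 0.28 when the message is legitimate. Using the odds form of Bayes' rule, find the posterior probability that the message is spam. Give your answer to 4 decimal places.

Prior odds = 1/24 = 0.041667.
Likelihood ratio for E = 0.77/0.28 = 2.7500.
Posterior odds = prior odds × LR = 0.11458.
Posterior probability = odds/(1+odds) = 0.11458/1.1146 = 0.1028.

Posterior probability ≈ 0.1028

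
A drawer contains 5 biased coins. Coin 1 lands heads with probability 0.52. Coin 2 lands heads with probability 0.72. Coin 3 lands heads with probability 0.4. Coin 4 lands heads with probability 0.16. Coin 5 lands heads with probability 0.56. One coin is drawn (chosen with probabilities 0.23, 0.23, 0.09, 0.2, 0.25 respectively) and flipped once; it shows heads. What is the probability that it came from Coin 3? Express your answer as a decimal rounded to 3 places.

Posterior probability ≈ 0.073

Tabulate prior·likelihood by source: [1] prior 0.23, lik 0.52, product 0.1196; [2] prior 0.23, lik 0.72, product 0.1656; [3] prior 0.09, lik 0.4, product 0.03600; [4] prior 0.2, lik 0.16, product 0.03200; [5] prior 0.25, lik 0.56, product 0.1400.
Normalizing constant = 0.49320; the posterior for Coin 3 is its product over the sum, 0.03600/0.49320 = 0.073.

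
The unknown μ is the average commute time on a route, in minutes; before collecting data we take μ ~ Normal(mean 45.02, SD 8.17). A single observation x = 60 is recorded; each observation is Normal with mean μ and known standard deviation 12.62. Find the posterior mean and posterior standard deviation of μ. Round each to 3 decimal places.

Prior precision 1/τ₀² = 1/8.17² = 0.0149815; data precision n/σ² = 1/12.62² = 0.00627887.
Posterior precision = 0.0149815 + 0.00627887 = 0.0212604, giving posterior SD = 1/√0.0212604 = 6.858.
Posterior mean = (0.0149815·45.02 + 0.00627887·60) / 0.0212604 = 49.444.

Posterior mean ≈ 49.444; posterior SD ≈ 6.858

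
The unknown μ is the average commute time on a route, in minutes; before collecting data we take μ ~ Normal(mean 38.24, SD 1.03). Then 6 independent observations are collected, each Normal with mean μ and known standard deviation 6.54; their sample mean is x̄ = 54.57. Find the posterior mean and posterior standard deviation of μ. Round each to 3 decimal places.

Posterior mean ≈ 40.355; posterior SD ≈ 0.961

With known σ, the Normal prior is conjugate. Weight on the data is w = (n/σ²)/(n/σ² + 1/τ₀²) = 0.140280/(0.140280+0.942596) = 0.12954.
Posterior mean = w·x̄ + (1−w)·μ₀ = 0.12954·54.57 + 0.87046·38.24 = 40.355. Posterior variance = 1/(0.140280+0.942596) = 0.923467, so SD = 0.961.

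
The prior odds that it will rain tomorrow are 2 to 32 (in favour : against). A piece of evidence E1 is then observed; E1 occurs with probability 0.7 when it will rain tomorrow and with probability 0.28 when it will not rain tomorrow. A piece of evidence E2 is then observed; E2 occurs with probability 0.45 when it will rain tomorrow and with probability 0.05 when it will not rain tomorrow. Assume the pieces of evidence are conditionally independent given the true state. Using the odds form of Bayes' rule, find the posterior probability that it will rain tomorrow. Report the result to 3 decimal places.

Prior odds = 2/32 = 0.062500. In log-odds, ln(0.062500) = -2.7726.
Add log likelihood ratios: ln(2.5000) + ln(9.0000) = 3.1135.
Posterior log-odds = 0.34093, so posterior odds = exp(0.34093) = 1.4062. Converting, P(H|E) = 1.4062/2.4062 = 0.584.

Posterior probability ≈ 0.584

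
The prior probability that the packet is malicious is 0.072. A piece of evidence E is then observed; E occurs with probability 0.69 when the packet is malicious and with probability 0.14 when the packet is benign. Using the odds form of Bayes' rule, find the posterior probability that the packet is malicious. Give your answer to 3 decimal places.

Prior odds = 0.072/(1−0.072) = 0.077586.
Likelihood ratio for E = 0.69/0.14 = 4.9286.
Posterior odds = prior odds × LR = 0.38239.
Posterior probability = odds/(1+odds) = 0.38239/1.3824 = 0.277.

Posterior probability ≈ 0.277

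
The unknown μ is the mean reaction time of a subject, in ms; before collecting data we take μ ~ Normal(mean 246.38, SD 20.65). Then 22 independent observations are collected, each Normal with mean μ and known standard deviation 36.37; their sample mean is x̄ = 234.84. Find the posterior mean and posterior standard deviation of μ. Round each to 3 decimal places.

Prior precision 1/τ₀² = 1/20.65² = 0.00234509; data precision n/σ² = 22/36.37² = 0.0166317.
Posterior precision = 0.00234509 + 0.0166317 = 0.0189768, giving posterior SD = 1/√0.0189768 = 7.259.
Posterior mean = (0.00234509·246.38 + 0.0166317·234.84) / 0.0189768 = 236.266.

Posterior mean ≈ 236.266; posterior SD ≈ 7.259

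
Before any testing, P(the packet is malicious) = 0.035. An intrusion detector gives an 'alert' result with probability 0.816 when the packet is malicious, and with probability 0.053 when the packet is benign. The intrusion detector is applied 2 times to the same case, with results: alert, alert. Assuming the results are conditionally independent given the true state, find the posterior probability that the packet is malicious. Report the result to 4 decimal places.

Posterior P(H) ≈ 0.8958

Let H be the event that the packet is malicious; start with P(H) = 0.035. P('alert'|H) = 0.816, P('alert'|¬H) = 0.053.
Update on result 1 ('alert'): P(H) ← 0.816·0.0350 / (0.816·0.0350 + 0.053·0.9650) = 0.028560/0.079705 = 0.3583.
Update on result 2 ('alert'): P(H) ← 0.816·0.3583 / (0.816·0.3583 + 0.053·0.6417) = 0.29239/0.32640 = 0.8958.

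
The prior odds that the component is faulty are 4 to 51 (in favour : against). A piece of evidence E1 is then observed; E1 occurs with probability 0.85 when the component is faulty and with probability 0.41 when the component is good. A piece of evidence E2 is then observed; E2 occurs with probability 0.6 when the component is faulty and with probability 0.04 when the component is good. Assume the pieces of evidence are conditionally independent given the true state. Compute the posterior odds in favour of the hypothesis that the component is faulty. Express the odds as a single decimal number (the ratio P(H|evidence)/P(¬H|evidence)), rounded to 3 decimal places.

Posterior odds ≈ 2.439

Prior odds = 4/51 = 0.078431.
Likelihood ratio for E1 = 0.85/0.41 = 2.0732.
Likelihood ratio for E2 = 0.6/0.04 = 15.000.
Posterior odds = prior odds × LR₁ × LR₂ = 2.4390.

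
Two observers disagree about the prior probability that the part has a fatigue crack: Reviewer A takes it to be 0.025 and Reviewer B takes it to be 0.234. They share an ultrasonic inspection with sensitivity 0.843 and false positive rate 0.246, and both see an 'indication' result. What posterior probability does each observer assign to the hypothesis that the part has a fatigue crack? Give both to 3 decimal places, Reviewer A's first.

Reviewer A: 0.081; Reviewer B: 0.511

P('+'|H) = 0.843, P('+'|¬H) = 0.246.
Reviewer A: numerator 0.843·0.025 = 0.021075; evidence = 0.021075+0.246·0.975 = 0.26092; posterior = 0.081.
Reviewer B: numerator 0.843·0.234 = 0.19726; evidence = 0.19726+0.246·0.766 = 0.38570; posterior = 0.511.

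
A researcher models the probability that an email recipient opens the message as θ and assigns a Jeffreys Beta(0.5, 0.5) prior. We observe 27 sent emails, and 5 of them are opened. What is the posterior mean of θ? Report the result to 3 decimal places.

The binomial likelihood is conjugate to the Beta prior: with 5 successes and 22 failures, the posterior is Beta(0.5+5, 0.5+22) = Beta(5.5, 22.5).
Posterior mean = α/(α+β) = 5.5/28 = 0.196.

Posterior mean ≈ 0.196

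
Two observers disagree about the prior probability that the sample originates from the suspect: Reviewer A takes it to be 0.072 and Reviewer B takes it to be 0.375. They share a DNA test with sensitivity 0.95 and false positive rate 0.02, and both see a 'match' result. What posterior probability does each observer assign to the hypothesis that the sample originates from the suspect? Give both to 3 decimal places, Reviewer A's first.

Reviewer A: 0.787; Reviewer B: 0.966

The likelihood ratio for a 'match' result is 0.95/0.02 = 47.500.
Reviewer A: prior odds 0.072/0.928 = 0.077586; posterior odds 3.6853; posterior probability 0.787.
Reviewer B: prior odds 0.375/0.625 = 0.60000; posterior odds 28.500; posterior probability 0.966.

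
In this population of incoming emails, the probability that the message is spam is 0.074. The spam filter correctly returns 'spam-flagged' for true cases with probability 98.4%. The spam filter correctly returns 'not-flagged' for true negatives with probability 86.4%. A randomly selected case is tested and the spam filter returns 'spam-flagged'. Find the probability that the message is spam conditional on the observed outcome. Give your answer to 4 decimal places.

P(H | E) ≈ 0.3664

Let H be the event that the message is spam. P(H) = 0.074, so P(¬H) = 0.926. With E the 'spam-flagged' result, P(E|H) = 0.984 and P(E|¬H) = 0.136.
P(E) = 0.984·0.074 + 0.136·0.926 = 0.072816 + 0.12594 = 0.19875.
By Bayes' theorem, P(H|E) = 0.072816 / 0.19875 = 0.3664.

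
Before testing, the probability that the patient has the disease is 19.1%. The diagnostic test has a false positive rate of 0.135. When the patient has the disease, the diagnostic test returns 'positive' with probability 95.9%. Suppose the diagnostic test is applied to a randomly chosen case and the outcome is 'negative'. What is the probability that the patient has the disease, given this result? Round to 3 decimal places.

Write H for 'the patient has the disease'. Prior odds H:¬H = 0.191/0.809 = 0.23609. For the 'negative' outcome, the likelihood ratio is 0.041/0.865 = 0.047399.
Posterior odds = 0.23609 × 0.047399 = 0.011191, so P(H|E) = 0.011191/(1+0.011191) = 0.011.

P(H | E) ≈ 0.011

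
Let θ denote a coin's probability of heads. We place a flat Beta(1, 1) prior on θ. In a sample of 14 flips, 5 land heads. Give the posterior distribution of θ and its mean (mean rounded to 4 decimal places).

Posterior: Beta(6, 10); mean ≈ 0.3750

Observing 5 successes and 9 failures updates Beta(1, 1) by adding the success and failure counts to the two shape parameters: α = 1+5 = 6, β = 1+9 = 10.
E[θ | data] = 6/(6+10) = 0.3750.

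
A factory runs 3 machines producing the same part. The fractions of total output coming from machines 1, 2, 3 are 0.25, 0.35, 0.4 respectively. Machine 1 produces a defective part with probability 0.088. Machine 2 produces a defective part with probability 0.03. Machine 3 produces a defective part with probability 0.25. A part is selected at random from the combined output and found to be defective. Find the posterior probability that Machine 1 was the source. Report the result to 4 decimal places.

Tabulate prior·likelihood by source: [1] prior 0.25, lik 0.088, product 0.02200; [2] prior 0.35, lik 0.03, product 0.01050; [3] prior 0.4, lik 0.25, product 0.1000.
Normalizing constant = 0.13250; the posterior for Machine 1 is its product over the sum, 0.02200/0.13250 = 0.1660.

Posterior probability ≈ 0.1660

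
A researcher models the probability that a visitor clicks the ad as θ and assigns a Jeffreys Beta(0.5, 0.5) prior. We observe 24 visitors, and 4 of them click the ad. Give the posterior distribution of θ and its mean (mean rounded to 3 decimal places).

Posterior: Beta(4.5, 20.5); mean ≈ 0.180

The binomial likelihood is conjugate to the Beta prior: with 4 successes and 20 failures, the posterior is Beta(0.5+4, 0.5+20) = Beta(4.5, 20.5).
E[θ | data] = 4.5/(4.5+20.5) = 0.180.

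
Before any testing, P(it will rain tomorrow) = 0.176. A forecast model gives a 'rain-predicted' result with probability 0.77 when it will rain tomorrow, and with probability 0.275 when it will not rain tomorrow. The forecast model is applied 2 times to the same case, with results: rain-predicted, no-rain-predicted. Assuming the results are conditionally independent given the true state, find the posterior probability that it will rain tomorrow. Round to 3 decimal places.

Let H be the event that it will rain tomorrow; start with P(H) = 0.176. P('rain-predicted'|H) = 0.77, P('rain-predicted'|¬H) = 0.275.
Update on result 1 ('rain-predicted'): P(H) ← 0.77·0.1760 / (0.77·0.1760 + 0.275·0.8240) = 0.13552/0.36212 = 0.3742.
Update on result 2 ('no-rain-predicted'): P(H) ← 0.23·0.3742 / (0.23·0.3742 + 0.725·0.6258) = 0.086075/0.53975 = 0.1595.

Posterior P(H) ≈ 0.159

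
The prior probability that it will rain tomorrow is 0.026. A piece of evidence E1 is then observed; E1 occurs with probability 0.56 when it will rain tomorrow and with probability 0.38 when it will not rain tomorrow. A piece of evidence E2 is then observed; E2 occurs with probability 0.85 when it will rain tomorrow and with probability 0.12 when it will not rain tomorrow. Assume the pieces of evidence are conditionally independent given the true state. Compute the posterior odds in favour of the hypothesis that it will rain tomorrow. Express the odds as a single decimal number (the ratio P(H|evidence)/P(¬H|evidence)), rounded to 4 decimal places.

Prior odds = 0.026/(1−0.026) = 0.026694.
Likelihood ratio for E1 = 0.56/0.38 = 1.4737.
Likelihood ratio for E2 = 0.85/0.12 = 7.0833.
Posterior odds = prior odds × LR₁ × LR₂ = 0.27865.

Posterior odds ≈ 0.2786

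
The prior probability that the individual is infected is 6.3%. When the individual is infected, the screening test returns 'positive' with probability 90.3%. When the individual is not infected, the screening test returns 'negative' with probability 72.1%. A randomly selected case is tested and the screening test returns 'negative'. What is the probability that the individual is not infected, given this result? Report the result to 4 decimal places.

P(¬H | E) ≈ 0.9910

Write H for 'the individual is infected'. Prior odds H:¬H = 0.063/0.937 = 0.067236. For the 'negative' outcome, the likelihood ratio is 0.097/0.721 = 0.13454.
Posterior odds = 0.067236 × 0.13454 = 0.0090456, so P(H|E) = 0.0090456/(1+0.0090456) = 0.0090. Then P(¬H|E) = 1 − 0.0090 = 0.9910.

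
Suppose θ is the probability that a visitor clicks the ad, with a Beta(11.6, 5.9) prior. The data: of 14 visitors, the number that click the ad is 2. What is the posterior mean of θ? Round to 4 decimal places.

Posterior mean ≈ 0.4317

Observing 2 successes and 12 failures updates Beta(11.6, 5.9) by adding the success and failure counts to the two shape parameters: α = 11.6+2 = 13.6, β = 5.9+12 = 17.9.
Posterior mean = α/(α+β) = 13.6/31.5 = 0.4317.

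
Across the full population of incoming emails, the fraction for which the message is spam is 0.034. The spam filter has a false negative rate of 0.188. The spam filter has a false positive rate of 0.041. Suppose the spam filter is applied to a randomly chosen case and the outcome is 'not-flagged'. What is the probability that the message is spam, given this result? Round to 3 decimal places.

Let H be the event that the message is spam. P(H) = 0.034, so P(¬H) = 0.966. With E the 'not-flagged' result, P(E|H) = 0.188 and P(E|¬H) = 0.959.
P(E) = 0.188·0.034 + 0.959·0.966 = 0.0063920 + 0.92639 = 0.93279.
By Bayes' theorem, P(H|E) = 0.0063920 / 0.93279 = 0.007.

P(H | E) ≈ 0.007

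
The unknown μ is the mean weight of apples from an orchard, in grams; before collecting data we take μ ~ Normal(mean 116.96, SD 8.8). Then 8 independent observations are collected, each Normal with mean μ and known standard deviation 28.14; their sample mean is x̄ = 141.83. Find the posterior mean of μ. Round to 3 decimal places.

Prior precision 1/τ₀² = 1/8.8² = 0.0129132; data precision n/σ² = 8/28.14² = 0.0101028.
Posterior precision = 0.0129132 + 0.0101028 = 0.0230160.
Posterior mean = (0.0129132·116.96 + 0.0101028·141.83) / 0.0230160 = 127.877.

Posterior mean ≈ 127.877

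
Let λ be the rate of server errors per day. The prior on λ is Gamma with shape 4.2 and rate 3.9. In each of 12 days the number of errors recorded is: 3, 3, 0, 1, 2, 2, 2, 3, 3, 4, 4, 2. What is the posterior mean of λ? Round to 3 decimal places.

Total count ∑xᵢ = 29 over n = 12 days.
Gamma is conjugate to the Poisson likelihood: posterior is Gamma(shape = 4.2+29 = 33.2, rate = 3.9+12 = 15.9).
Posterior mean = shape/rate = 33.2/15.9 = 2.088.

Posterior mean ≈ 2.088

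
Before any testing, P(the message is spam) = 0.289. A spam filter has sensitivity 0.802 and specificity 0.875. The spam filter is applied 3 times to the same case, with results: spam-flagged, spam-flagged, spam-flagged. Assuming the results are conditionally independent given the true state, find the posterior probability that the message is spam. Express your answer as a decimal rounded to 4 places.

Let H be the event that the message is spam; start with P(H) = 0.289. P('spam-flagged'|H) = 0.802, P('spam-flagged'|¬H) = 0.125.
Update on result 1 ('spam-flagged'): P(H) ← 0.802·0.2890 / (0.802·0.2890 + 0.125·0.7110) = 0.23178/0.32065 = 0.7228.
Update on result 2 ('spam-flagged'): P(H) ← 0.802·0.7228 / (0.802·0.7228 + 0.125·0.2772) = 0.57971/0.61436 = 0.9436.
Update on result 3 ('spam-flagged'): P(H) ← 0.802·0.9436 / (0.802·0.9436 + 0.125·0.0564) = 0.75677/0.76382 = 0.9908.

Posterior P(H) ≈ 0.9908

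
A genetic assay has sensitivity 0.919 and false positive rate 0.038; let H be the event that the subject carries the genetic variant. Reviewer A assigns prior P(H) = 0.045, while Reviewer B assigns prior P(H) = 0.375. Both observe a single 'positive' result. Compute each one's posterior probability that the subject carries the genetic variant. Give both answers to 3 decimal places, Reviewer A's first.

The likelihood ratio for a 'positive' result is 0.919/0.038 = 24.184.
Reviewer A: prior odds 0.045/0.955 = 0.047120; posterior odds 1.1396; posterior probability 0.533.
Reviewer B: prior odds 0.375/0.625 = 0.60000; posterior odds 14.511; posterior probability 0.936.

Reviewer A: 0.533; Reviewer B: 0.936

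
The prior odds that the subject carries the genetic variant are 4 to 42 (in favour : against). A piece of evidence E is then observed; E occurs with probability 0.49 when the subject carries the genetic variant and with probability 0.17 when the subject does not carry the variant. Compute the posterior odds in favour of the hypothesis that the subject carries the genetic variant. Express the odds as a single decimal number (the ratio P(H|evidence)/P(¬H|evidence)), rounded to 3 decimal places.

Posterior odds ≈ 0.275

Prior odds = 4/42 = 0.095238. In log-odds, ln(0.095238) = -2.3514.
Add log likelihood ratio: ln(2.8824) = 1.0586.
Posterior log-odds = -1.2928, so posterior odds = exp(-1.2928) = 0.27451.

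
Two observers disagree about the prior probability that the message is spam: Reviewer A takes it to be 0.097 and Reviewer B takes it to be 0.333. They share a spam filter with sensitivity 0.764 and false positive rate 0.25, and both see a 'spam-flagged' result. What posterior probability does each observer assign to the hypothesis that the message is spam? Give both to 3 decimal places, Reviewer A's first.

Reviewer A: 0.247; Reviewer B: 0.604

P('+'|H) = 0.764, P('+'|¬H) = 0.25.
Reviewer A: numerator 0.764·0.097 = 0.074108; evidence = 0.074108+0.25·0.903 = 0.29986; posterior = 0.247.
Reviewer B: numerator 0.764·0.333 = 0.25441; evidence = 0.25441+0.25·0.667 = 0.42116; posterior = 0.604.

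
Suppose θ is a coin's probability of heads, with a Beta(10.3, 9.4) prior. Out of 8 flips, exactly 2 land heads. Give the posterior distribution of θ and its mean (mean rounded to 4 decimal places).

The binomial likelihood is conjugate to the Beta prior: with 2 successes and 6 failures, the posterior is Beta(10.3+2, 9.4+6) = Beta(12.3, 15.4).
E[θ | data] = 12.3/(12.3+15.4) = 0.4440.

Posterior: Beta(12.3, 15.4); mean ≈ 0.4440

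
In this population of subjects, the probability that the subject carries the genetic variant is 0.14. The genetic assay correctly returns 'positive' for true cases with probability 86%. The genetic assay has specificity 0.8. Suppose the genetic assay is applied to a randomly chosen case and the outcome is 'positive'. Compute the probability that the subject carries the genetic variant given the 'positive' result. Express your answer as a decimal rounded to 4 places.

Let H be the event that the subject carries the genetic variant. P(H) = 0.14, so P(¬H) = 0.86. With E the 'positive' result, P(E|H) = 0.86 and P(E|¬H) = 0.2.
P(E) = 0.86·0.14 + 0.2·0.86 = 0.12040 + 0.17200 = 0.29240.
By Bayes' theorem, P(H|E) = 0.12040 / 0.29240 = 0.4118.

P(H | E) ≈ 0.4118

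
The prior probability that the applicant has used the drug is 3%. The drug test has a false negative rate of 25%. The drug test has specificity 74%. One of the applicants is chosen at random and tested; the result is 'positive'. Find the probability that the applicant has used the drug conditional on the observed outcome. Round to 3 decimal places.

P(H | E) ≈ 0.082

Write H for 'the applicant has used the drug'. Prior odds H:¬H = 0.03/0.97 = 0.030928. For the 'positive' outcome, the likelihood ratio is 0.75/0.26 = 2.8846.
Posterior odds = 0.030928 × 2.8846 = 0.089215, so P(H|E) = 0.089215/(1+0.089215) = 0.082.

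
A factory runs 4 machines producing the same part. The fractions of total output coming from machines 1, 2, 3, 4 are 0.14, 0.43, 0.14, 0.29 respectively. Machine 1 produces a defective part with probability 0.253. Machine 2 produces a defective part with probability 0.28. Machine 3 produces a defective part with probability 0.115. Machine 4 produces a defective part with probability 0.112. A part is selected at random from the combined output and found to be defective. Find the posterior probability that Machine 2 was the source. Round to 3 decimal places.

Tabulate prior·likelihood by source: [1] prior 0.14, lik 0.253, product 0.03542; [2] prior 0.43, lik 0.28, product 0.1204; [3] prior 0.14, lik 0.115, product 0.01610; [4] prior 0.29, lik 0.112, product 0.03248.
Normalizing constant = 0.20440; the posterior for Machine 2 is its product over the sum, 0.1204/0.20440 = 0.589.

Posterior probability ≈ 0.589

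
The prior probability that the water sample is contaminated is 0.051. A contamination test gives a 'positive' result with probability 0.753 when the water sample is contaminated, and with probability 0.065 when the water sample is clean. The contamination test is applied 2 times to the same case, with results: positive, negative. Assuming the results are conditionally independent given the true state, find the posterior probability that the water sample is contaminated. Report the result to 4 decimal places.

Posterior P(H) ≈ 0.1412

Let H be the event that the water sample is contaminated; start with P(H) = 0.051. P('positive'|H) = 0.753, P('positive'|¬H) = 0.065.
Update on result 1 ('positive'): P(H) ← 0.753·0.0510 / (0.753·0.0510 + 0.065·0.9490) = 0.038403/0.10009 = 0.3837.
Update on result 2 ('negative'): P(H) ← 0.247·0.3837 / (0.247·0.3837 + 0.935·0.6163) = 0.094772/0.67102 = 0.1412.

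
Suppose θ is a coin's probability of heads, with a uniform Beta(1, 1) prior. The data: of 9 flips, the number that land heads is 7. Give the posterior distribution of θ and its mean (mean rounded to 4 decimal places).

Posterior: Beta(8, 3); mean ≈ 0.7273

The binomial likelihood is conjugate to the Beta prior: with 7 successes and 2 failures, the posterior is Beta(1+7, 1+2) = Beta(8, 3).
Posterior mean = α/(α+β) = 8/11 = 0.7273.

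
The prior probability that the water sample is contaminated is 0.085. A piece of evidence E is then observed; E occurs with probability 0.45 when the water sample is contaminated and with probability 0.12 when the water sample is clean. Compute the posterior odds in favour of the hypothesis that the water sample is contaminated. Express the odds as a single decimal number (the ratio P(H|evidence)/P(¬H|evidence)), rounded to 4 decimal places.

Posterior odds ≈ 0.3484

Prior odds = 0.085/(1−0.085) = 0.092896. In log-odds, ln(0.092896) = -2.3763.
Add log likelihood ratio: ln(3.7500) = 1.3218.
Posterior log-odds = -1.0545, so posterior odds = exp(-1.0545) = 0.34836.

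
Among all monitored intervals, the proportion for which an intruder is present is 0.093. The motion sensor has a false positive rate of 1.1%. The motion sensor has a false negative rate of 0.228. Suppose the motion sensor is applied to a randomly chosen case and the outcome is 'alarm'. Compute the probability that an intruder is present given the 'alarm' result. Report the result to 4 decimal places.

Write H for 'an intruder is present'. Prior odds H:¬H = 0.093/0.907 = 0.10254. For the 'alarm' outcome, the likelihood ratio is 0.772/0.011 = 70.182.
Posterior odds = 0.10254 × 70.182 = 7.1962, so P(H|E) = 7.1962/(1+7.1962) = 0.8780.

P(H | E) ≈ 0.8780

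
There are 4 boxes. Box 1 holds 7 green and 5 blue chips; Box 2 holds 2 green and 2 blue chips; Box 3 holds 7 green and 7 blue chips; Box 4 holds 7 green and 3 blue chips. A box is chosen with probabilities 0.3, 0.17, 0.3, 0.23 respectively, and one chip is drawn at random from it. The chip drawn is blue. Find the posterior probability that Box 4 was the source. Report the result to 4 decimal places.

Tabulate prior·likelihood by source: [1] prior 0.3, lik 0.4167, product 0.1250; [2] prior 0.17, lik 0.5, product 0.08500; [3] prior 0.3, lik 0.5, product 0.1500; [4] prior 0.23, lik 0.3, product 0.06900.
Normalizing constant = 0.42900; the posterior for Box 4 is its product over the sum, 0.06900/0.42900 = 0.1608.

Posterior probability ≈ 0.1608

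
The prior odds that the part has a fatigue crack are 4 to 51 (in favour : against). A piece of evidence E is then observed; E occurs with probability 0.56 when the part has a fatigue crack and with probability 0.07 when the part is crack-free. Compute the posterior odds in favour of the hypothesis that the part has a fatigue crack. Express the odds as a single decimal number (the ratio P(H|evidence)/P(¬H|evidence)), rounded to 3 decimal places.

Prior odds = 4/51 = 0.078431.
Likelihood ratio for E = 0.56/0.07 = 8.0000.
Posterior odds = prior odds × LR = 0.62745.

Posterior odds ≈ 0.627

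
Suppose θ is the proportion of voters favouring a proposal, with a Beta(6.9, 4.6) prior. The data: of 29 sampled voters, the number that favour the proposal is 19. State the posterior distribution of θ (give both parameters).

The binomial likelihood is conjugate to the Beta prior: with 19 successes and 10 failures, the posterior is Beta(6.9+19, 4.6+10) = Beta(25.9, 14.6).

Posterior: Beta(25.9, 14.6)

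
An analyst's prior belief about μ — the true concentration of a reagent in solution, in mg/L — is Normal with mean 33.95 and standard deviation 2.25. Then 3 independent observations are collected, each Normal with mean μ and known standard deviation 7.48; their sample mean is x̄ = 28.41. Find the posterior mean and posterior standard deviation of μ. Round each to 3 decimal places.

Posterior mean ≈ 32.767; posterior SD ≈ 1.995

With known σ, the Normal prior is conjugate. Weight on the data is w = (n/σ²)/(n/σ² + 1/τ₀²) = 0.0536189/(0.0536189+0.197531) = 0.21349.
Posterior mean = w·x̄ + (1−w)·μ₀ = 0.21349·28.41 + 0.78651·33.95 = 32.767. Posterior variance = 1/(0.0536189+0.197531) = 3.98169, so SD = 1.995.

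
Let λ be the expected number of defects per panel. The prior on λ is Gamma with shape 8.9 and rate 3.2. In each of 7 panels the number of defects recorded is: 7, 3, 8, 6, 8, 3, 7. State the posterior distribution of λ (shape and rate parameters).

The Poisson likelihood adds the total count to the shape and the number of exposure periods to the rate. Here ∑xᵢ = 42 and n = 7, so shape 8.9→50.9 and rate 3.2→10.2.

Posterior: Gamma(shape=50.9, rate=10.2)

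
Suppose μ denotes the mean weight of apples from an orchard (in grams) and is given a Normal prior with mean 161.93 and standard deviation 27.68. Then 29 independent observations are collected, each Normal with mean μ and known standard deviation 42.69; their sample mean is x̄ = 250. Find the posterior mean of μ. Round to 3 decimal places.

With known σ, the Normal prior is conjugate. Weight on the data is w = (n/σ²)/(n/σ² + 1/τ₀²) = 0.0159128/(0.0159128+0.00130517) = 0.92420.
Posterior mean = w·x̄ + (1−w)·μ₀ = 0.92420·250 + 0.075803·161.93 = 243.324.

Posterior mean ≈ 243.324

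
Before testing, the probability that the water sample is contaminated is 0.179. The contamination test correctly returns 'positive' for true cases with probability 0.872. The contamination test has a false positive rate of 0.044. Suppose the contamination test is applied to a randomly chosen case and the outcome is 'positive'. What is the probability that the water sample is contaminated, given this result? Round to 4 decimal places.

P(H | E) ≈ 0.8121

Write H for 'the water sample is contaminated'. Prior odds H:¬H = 0.179/0.821 = 0.21803. For the 'positive' outcome, the likelihood ratio is 0.872/0.044 = 19.818.
Posterior odds = 0.21803 × 19.818 = 4.3209, so P(H|E) = 4.3209/(1+4.3209) = 0.8121.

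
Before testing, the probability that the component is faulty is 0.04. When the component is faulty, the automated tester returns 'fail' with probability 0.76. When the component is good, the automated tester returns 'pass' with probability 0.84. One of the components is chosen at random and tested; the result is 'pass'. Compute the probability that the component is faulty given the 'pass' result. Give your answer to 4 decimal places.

Write H for 'the component is faulty'. Prior odds H:¬H = 0.04/0.96 = 0.041667. For the 'pass' outcome, the likelihood ratio is 0.24/0.84 = 0.28571.
Posterior odds = 0.041667 × 0.28571 = 0.011905, so P(H|E) = 0.011905/(1+0.011905) = 0.0118.

P(H | E) ≈ 0.0118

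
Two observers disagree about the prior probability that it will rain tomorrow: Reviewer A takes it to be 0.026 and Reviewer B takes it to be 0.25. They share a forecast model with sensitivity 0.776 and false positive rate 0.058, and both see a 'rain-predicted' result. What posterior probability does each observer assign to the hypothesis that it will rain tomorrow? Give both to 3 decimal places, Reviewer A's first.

The likelihood ratio for a 'rain-predicted' result is 0.776/0.058 = 13.379.
Reviewer A: prior odds 0.026/0.974 = 0.026694; posterior odds 0.35715; posterior probability 0.263.
Reviewer B: prior odds 0.25/0.75 = 0.33333; posterior odds 4.4598; posterior probability 0.817.

Reviewer A: 0.263; Reviewer B: 0.817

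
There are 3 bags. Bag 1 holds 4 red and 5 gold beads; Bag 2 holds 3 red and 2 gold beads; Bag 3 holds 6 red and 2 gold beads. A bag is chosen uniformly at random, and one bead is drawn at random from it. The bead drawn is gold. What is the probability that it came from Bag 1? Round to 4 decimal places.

Posterior probability ≈ 0.4608

Tabulate prior·likelihood by source: [1] prior 0.333333, lik 0.5556, product 0.1852; [2] prior 0.333333, lik 0.4, product 0.1333; [3] prior 0.333333, lik 0.25, product 0.08333.
Normalizing constant = 0.40185; the posterior for Bag 1 is its product over the sum, 0.1852/0.40185 = 0.4608.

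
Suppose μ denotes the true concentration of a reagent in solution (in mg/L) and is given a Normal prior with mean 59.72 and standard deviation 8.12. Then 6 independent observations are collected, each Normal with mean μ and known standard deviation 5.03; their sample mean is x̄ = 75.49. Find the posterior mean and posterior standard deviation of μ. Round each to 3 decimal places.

Prior precision 1/τ₀² = 1/8.12² = 0.0151666; data precision n/σ² = 6/5.03² = 0.237146.
Posterior precision = 0.0151666 + 0.237146 = 0.252312, giving posterior SD = 1/√0.252312 = 1.991.
Posterior mean = (0.0151666·59.72 + 0.237146·75.49) / 0.252312 = 74.542.

Posterior mean ≈ 74.542; posterior SD ≈ 1.991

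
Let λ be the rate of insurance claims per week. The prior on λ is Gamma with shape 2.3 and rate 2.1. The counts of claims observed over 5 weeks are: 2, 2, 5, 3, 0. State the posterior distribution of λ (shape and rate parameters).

Posterior: Gamma(shape=14.3, rate=7.1)

The Poisson likelihood adds the total count to the shape and the number of exposure periods to the rate. Here ∑xᵢ = 12 and n = 5, so shape 2.3→14.3 and rate 2.1→7.1.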